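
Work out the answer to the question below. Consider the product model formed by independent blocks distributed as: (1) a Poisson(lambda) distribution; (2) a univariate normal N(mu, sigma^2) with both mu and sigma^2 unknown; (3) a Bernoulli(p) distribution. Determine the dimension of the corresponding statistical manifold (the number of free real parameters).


The dimension of a statistical manifold equals the number of free
(independent) real parameters of the model. For a product of independent
blocks the parameter counts add.
- Poisson (lambda): 1.
- normal (mu, sigma^2): 2.
- Bernoulli (p): 1.
Total = 1 + 2 + 1 = 4.
Dimension = 4

4


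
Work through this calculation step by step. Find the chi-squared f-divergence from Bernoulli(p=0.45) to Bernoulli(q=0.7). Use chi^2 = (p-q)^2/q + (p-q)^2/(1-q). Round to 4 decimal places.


Chi-squared divergence between Bernoulli distributions:
chi^2 = (p-q)^2/q + (p-q)^2/(1-q).
p = 0.45, q = 0.7, p-q = -0.25.
(p-q)^2 = 0.0625.
term1 = 0.0625/0.7 = 0.089286.
term2 = 0.0625/0.3 = 0.208333.
chi^2 = 0.089286 + 0.208333 = 0.2976

0.2976


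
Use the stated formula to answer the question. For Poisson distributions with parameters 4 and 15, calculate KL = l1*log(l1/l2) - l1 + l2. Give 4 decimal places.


KL divergence for Poisson:
KL = l1*log(l1/l2) - l1 + l2.
l1 = 4, l2 = 15.
log(4/15) = -1.321756.
l1*log(l1/l2) = 4 * -1.321756 = -5.287023.
KL = -5.287023 - 4 + 15 = 5.7130

5.7130


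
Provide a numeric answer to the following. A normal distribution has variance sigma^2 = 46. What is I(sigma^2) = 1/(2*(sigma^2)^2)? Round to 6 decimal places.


Fisher information for variance: I(sigma^2) = 1/(2*sigma^4).
sigma^2 = 46, so sigma^4 = 2116.
I = 1/(2*2116) = 1/4232 = 0.000236

0.000236


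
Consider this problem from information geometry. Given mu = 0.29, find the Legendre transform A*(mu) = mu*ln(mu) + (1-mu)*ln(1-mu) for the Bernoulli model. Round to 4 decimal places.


Legendre transform for Bernoulli:
A*(mu) = mu*log(mu) + (1-mu)*log(1-mu).
mu = 0.29, 1-mu = 0.71.
mu*log(mu) = 0.29*log(0.29) = -0.358984.
(1-mu)*log(1-mu) = 0.71*log(0.71) = -0.243168.
A* = -0.358984 + -0.243168 = -0.6022

-0.6022


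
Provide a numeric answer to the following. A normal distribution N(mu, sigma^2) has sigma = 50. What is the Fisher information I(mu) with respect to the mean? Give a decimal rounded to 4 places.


The Fisher information for the mean of a normal distribution is I(mu) = 1/sigma^2.
sigma = 50, so sigma^2 = 2500.
I(mu) = 1/2500 = 0.0004

0.0004


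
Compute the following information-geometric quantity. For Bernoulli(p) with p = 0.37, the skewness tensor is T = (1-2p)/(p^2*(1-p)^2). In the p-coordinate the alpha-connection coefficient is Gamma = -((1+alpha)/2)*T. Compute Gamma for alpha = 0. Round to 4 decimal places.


Skewness (Amari-Chentsov) tensor: T = (1-2p)/(p^2*(1-p)^2).
p = 0.37, 1-2p = 0.26, p^2 = 0.1369, (1-p)^2 = 0.3969.
T = 0.26/(0.1369 * 0.3969) = 4.785076.
In the p-coordinate, Gamma^(alpha) = Gamma^(0) - (alpha/2)*T with Gamma^(0) = (1/2)*g'(p) = -T/2,
so Gamma^(alpha) = -((1+alpha)/2)*T.
alpha = 0, -(1+alpha)/2 = -0.5.
Gamma = -0.5 * 4.785076 = -2.3925

-2.3925


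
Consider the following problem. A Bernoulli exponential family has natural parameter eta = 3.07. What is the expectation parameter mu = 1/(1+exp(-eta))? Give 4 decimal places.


Dual coordinate (expectation parameter) for Bernoulli:
mu = 1/(1+exp(-eta)).
eta = 3.07.
exp(-eta) = exp(-3.07) = 0.046421.
mu = 1/(1+0.046421) = 0.9556

0.9556


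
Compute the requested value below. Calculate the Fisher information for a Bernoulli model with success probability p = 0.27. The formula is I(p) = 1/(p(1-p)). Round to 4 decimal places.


For Bernoulli(p), Fisher information is I(p) = 1/(p*(1-p)).
p = 0.27, 1-p = 0.73.
p*(1-p) = 0.1971.
I(p) = 1/0.1971 = 5.0736

5.0736


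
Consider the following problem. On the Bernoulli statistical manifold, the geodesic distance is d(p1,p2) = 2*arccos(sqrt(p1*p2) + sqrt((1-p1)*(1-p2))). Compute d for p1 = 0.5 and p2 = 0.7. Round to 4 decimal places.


Geodesic distance on Bernoulli manifold:
d(p1,p2) = 2*arccos(sqrt(p1*p2) + sqrt((1-p1)*(1-p2))).
sqrt(p1*p2) = sqrt(0.5*0.7) = 0.591608.
sqrt((1-p1)*(1-p2)) = sqrt(0.5*0.3) = 0.387298.
arg = 0.591608 + 0.387298 = 0.978906.
d = 2*arccos(0.978906) = 0.4115

0.4115


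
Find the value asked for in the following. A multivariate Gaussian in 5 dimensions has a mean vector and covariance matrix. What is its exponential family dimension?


Exponential family dimension calculation:
For 5-dim MVN: mean has 5 params, covariance has 5*6/2 = 15 unique entries.
Total dim = 5 + 15 = 20.

20


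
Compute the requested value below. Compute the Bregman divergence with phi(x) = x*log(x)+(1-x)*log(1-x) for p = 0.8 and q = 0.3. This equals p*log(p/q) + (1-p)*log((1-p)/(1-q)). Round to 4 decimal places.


Bregman divergence with negative entropy generator:
D = p*log(p/q) + (1-p)*log((1-p)/(1-q)).
p = 0.8, q = 0.3.
p*log(p/q) = 0.8*log(0.8/0.3) = 0.784663.
(1-p)*log((1-p)/(1-q)) = 0.2*log(0.2/0.7) = -0.250553.
D = 0.784663 + -0.250553 = 0.5341

0.5341


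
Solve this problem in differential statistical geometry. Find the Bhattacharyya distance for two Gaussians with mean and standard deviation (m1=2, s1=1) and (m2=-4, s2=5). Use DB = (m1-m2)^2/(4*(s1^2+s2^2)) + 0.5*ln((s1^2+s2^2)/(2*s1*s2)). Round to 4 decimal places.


Bhattacharyya distance between two Gaussians:
DB = (m1-m2)^2/(4*(s1^2+s2^2)) + (1/2)*ln((s1^2+s2^2)/(2*s1*s2)).
(m1-m2)^2 = (6)^2 = 36.
s1^2+s2^2 = 1 + 25 = 26.
term1 = 36/104 = 0.346154.
term2 = 0.5*ln(26/10.0) = 0.477756.
DB = 0.346154 + 0.477756 = 0.8239

0.8239


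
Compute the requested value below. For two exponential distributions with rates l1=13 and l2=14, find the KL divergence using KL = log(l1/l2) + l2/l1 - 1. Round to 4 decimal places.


KL divergence for exponential family:
KL = log(l1/l2) + l2/l1 - 1.
log(13/14) = -0.074108.
14/13 = 1.076923.
KL = -0.074108 + 1.076923 - 1 = 0.0028

0.0028


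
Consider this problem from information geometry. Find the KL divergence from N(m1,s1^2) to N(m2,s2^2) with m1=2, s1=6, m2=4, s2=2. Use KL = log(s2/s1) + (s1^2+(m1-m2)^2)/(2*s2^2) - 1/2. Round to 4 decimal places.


KL divergence between normal distributions:
KL = log(s2/s1) + (s1^2 + (m1-m2)^2)/(2*s2^2) - 1/2.
log(2/6) = -1.098612.
(6^2 + (2-4)^2)/(2*2^2) = (36 + 4)/8 = 5.0.
KL = -1.098612 + 5.0 - 0.5 = 3.4014

3.4014


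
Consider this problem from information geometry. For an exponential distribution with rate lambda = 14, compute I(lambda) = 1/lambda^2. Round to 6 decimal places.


Fisher information for exponential: I(lambda) = 1/lambda^2.
lambda = 14, lambda^2 = 196.
I = 1/196 = 0.005102

0.005102


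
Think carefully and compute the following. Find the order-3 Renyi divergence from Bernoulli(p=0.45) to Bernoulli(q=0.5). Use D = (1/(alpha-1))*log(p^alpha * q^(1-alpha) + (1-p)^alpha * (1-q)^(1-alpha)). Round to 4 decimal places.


Renyi divergence of order alpha between Bernoulli distributions:
D = (1/(alpha-1))*log(p^alpha * q^(1-alpha) + (1-p)^alpha * (1-q)^(1-alpha)).
alpha = 3, p = 0.45, q = 0.5.
p^alpha * q^(1-alpha) = 0.45^3 * 0.5^-2 = 0.3645.
(1-p)^alpha * (1-q)^(1-alpha) = 0.55^3 * 0.5^-2 = 0.6655.
sum = 0.3645 + 0.6655 = 1.03.
D = (1/2)*log(1.03) = 0.0148

0.0148


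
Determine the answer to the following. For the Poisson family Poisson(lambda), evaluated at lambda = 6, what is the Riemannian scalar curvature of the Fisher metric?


This family has a single free parameter, so its statistical manifold
is 1-dimensional. The Riemann curvature tensor of any 1-dimensional
Riemannian manifold vanishes identically, so R = 0.

0


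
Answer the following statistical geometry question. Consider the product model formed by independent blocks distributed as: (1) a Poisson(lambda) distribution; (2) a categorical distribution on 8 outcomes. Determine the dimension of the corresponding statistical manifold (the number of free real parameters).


The dimension of a statistical manifold equals the number of free
(independent) real parameters of the model. For a product of independent
blocks the parameter counts add.
- Poisson (lambda): 1.
- categorical on 8 outcomes (probabilities sum to 1): 8-1 = 7.
Total = 1 + 7 = 8.
Dimension = 8

8


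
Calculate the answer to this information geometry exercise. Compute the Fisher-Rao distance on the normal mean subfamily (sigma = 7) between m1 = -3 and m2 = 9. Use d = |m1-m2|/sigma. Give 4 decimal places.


On the fixed-variance normal subfamily, geodesic distance = |m1-m2|/sigma.
|-3 - 9| = 12.
sigma = 7.
d = 12/7 = 1.7143

1.7143


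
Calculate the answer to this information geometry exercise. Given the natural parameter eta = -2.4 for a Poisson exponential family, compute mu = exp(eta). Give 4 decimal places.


Expectation parameter for Poisson exponential family:
mu = exp(eta).
eta = -2.4.
mu = exp(-2.4) = 0.0907

0.0907


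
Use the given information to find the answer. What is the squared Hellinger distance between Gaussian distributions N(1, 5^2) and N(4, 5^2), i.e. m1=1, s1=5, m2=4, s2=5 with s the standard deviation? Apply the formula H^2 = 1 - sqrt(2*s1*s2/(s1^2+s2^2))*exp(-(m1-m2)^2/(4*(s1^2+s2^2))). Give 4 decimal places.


Squared Hellinger distance for Gaussians:
H^2 = 1 - sqrt(2*s1*s2/(s1^2+s2^2)) * exp(-(m1-m2)^2/(4*(s1^2+s2^2))).
s1^2 = 25, s2^2 = 25, s1^2+s2^2 = 50.
sqrt(2*5*5/(50)) = 1.0.
(m1-m2)^2 = (-3)^2 = 9.
exp(-9/(4*50)) = exp(-0.045) = 0.955997.
H^2 = 1 - 1.0*0.955997 = 0.0440

0.0440


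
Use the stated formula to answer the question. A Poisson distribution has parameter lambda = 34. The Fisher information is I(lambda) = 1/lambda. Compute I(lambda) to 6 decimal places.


Fisher information for Poisson: I(lambda) = 1/lambda.
lambda = 34.
I(lambda) = 1/34 = 0.029412

0.029412


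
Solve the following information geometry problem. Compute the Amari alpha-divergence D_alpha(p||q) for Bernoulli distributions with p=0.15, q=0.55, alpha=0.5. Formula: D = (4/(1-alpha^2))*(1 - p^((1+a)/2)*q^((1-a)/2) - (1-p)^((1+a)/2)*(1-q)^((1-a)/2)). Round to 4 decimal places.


Amari alpha-divergence:
D = (4/(1-alpha^2))*(1 - p^((1+a)/2)*q^((1-a)/2) - (1-p)^((1+a)/2)*(1-q)^((1-a)/2)).
alpha = 0.5, p = 0.15, q = 0.55.
e1 = (1+alpha)/2 = 0.75, e2 = (1-alpha)/2 = 0.25.
t1 = p^e1 * q^e2 = 0.15^0.75 * 0.55^0.25 = 0.207567.
t2 = (1-p)^e1 * (1-q)^e2 = 0.85^0.75 * 0.45^0.25 = 0.725049.
4/(1-alpha^2) = 5.333333.
D = 5.333333*(1 - 0.207567 - 0.725049) = 0.3594

0.3594


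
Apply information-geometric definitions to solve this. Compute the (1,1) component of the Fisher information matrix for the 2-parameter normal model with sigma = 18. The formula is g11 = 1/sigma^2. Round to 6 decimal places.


For the 2-parameter normal family, the Fisher metric has:
  g11 = 1/sigma^2, g22 = 2/sigma^2.
sigma = 18, sigma^2 = 324.
g11 = 0.003086

0.003086


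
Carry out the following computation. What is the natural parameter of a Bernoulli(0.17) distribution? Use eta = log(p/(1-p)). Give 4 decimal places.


Natural parameter for Bernoulli: eta = log(p/(1-p)).
p = 0.17, 1-p = 0.83.
p/(1-p) = 0.204819.
eta = log(0.204819) = -1.5856

-1.5856


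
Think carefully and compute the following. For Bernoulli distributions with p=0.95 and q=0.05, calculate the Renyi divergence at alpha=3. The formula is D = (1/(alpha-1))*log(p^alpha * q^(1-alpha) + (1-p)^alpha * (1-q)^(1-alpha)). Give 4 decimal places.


Renyi divergence of order alpha between Bernoulli distributions:
D = (1/(alpha-1))*log(p^alpha * q^(1-alpha) + (1-p)^alpha * (1-q)^(1-alpha)).
alpha = 3, p = 0.95, q = 0.05.
p^alpha * q^(1-alpha) = 0.95^3 * 0.05^-2 = 342.95.
(1-p)^alpha * (1-q)^(1-alpha) = 0.05^3 * 0.95^-2 = 0.000139.
sum = 342.95 + 0.000139 = 342.950139.
D = (1/2)*log(342.950139) = 2.9188

2.9188


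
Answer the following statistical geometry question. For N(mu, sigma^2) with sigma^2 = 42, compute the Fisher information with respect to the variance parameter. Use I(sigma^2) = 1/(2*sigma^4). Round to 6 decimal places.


Fisher information for variance: I(sigma^2) = 1/(2*sigma^4).
sigma^2 = 42, so sigma^4 = 1764.
I = 1/(2*1764) = 1/3528 = 0.000283

0.000283


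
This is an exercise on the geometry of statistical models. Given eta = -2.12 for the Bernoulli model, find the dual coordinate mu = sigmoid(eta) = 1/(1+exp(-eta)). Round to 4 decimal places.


Dual coordinate (expectation parameter) for Bernoulli:
mu = 1/(1+exp(-eta)).
eta = -2.12.
exp(-eta) = exp(2.12) = 8.331137.
mu = 1/(1+8.331137) = 0.1072

0.1072


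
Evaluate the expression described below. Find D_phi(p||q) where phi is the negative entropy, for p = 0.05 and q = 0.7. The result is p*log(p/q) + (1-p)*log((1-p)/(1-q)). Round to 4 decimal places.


Bregman divergence with negative entropy generator:
D = p*log(p/q) + (1-p)*log((1-p)/(1-q)).
p = 0.05, q = 0.7.
p*log(p/q) = 0.05*log(0.05/0.7) = -0.131953.
(1-p)*log((1-p)/(1-q)) = 0.95*log(0.95/0.3) = 1.095046.
D = -0.131953 + 1.095046 = 0.9631

0.9631


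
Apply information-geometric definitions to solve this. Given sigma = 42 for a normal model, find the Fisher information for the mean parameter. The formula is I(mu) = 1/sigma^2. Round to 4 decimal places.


The Fisher information for the mean of a normal distribution is I(mu) = 1/sigma^2.
sigma = 42, so sigma^2 = 1764.
I(mu) = 1/1764 = 0.0006

0.0006


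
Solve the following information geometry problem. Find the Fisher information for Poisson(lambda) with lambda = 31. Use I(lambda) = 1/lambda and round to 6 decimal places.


Fisher information for Poisson: I(lambda) = 1/lambda.
lambda = 31.
I(lambda) = 1/31 = 0.032258

0.032258


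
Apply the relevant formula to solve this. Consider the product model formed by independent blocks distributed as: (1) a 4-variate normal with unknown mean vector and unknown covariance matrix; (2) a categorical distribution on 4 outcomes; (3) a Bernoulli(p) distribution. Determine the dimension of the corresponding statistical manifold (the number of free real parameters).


The dimension of a statistical manifold equals the number of free
(independent) real parameters of the model. For a product of independent
blocks the parameter counts add.
- 4-variate normal: 4 (mean) + 4*5/2 = 10 (symmetric covariance) = 14.
- categorical on 4 outcomes (probabilities sum to 1): 4-1 = 3.
- Bernoulli (p): 1.
Total = 14 + 3 + 1 = 18.
Dimension = 18

18


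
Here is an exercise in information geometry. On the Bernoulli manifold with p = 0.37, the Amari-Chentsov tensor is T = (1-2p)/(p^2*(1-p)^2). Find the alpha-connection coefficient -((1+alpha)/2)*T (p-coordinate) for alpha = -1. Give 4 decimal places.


Skewness (Amari-Chentsov) tensor: T = (1-2p)/(p^2*(1-p)^2).
p = 0.37, 1-2p = 0.26, p^2 = 0.1369, (1-p)^2 = 0.3969.
T = 0.26/(0.1369 * 0.3969) = 4.785076.
In the p-coordinate, Gamma^(alpha) = Gamma^(0) - (alpha/2)*T with Gamma^(0) = (1/2)*g'(p) = -T/2,
so Gamma^(alpha) = -((1+alpha)/2)*T.
alpha = -1, -(1+alpha)/2 = 0.0.
Gamma = 0.0 * 4.785076 = 0.0000

0.0000


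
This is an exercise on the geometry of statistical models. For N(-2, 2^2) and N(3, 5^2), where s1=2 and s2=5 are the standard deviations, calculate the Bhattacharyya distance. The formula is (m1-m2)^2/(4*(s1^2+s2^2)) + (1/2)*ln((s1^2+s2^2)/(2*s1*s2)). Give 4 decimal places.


Bhattacharyya distance between two Gaussians:
DB = (m1-m2)^2/(4*(s1^2+s2^2)) + (1/2)*ln((s1^2+s2^2)/(2*s1*s2)).
(m1-m2)^2 = (-5)^2 = 25.
s1^2+s2^2 = 4 + 25 = 29.
term1 = 25/116 = 0.215517.
term2 = 0.5*ln(29/20.0) = 0.185782.
DB = 0.215517 + 0.185782 = 0.4013

0.4013


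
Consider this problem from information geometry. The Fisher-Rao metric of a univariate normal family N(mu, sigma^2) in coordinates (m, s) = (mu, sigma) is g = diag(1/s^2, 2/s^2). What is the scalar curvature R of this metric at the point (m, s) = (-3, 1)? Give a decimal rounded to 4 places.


The metric has the form g = (A dm^2 + B ds^2)/s^2 with A = 1, B = 2.
Substitute u = sqrt(A/B)*m: g = B*(du^2 + ds^2)/s^2, i.e. B times the
Poincare upper half-plane metric, which has constant Gaussian curvature -1.
Scaling a 2D metric by a constant c divides the Gaussian curvature by c,
so K = -1/B = -1/(2) = -0.5000 everywhere (the point (m, s) = (-3, 1) is irrelevant:
the curvature is constant).
Scalar curvature in dimension 2: R = 2K = -2/(2) = -1.0000.

-1.0000


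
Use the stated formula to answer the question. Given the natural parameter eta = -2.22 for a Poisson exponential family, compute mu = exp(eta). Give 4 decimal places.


Expectation parameter for Poisson exponential family:
mu = exp(eta).
eta = -2.22.
mu = exp(-2.22) = 0.1086

0.1086


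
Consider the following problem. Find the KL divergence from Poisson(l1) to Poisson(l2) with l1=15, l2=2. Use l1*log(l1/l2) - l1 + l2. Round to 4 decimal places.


KL divergence for Poisson:
KL = l1*log(l1/l2) - l1 + l2.
l1 = 15, l2 = 2.
log(15/2) = 2.014903.
l1*log(l1/l2) = 15 * 2.014903 = 30.223545.
KL = 30.223545 - 15 + 2 = 17.2235

17.2235


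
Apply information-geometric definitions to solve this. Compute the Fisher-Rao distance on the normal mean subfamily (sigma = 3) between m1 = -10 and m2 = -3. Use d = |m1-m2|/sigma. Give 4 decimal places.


On the fixed-variance normal subfamily, geodesic distance = |m1-m2|/sigma.
|-10 - -3| = 7.
sigma = 3.
d = 7/3 = 2.3333

2.3333


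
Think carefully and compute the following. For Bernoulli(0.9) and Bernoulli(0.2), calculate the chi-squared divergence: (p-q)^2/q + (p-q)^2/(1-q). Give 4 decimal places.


Chi-squared divergence between Bernoulli distributions:
chi^2 = (p-q)^2/q + (p-q)^2/(1-q).
p = 0.9, q = 0.2, p-q = 0.7.
(p-q)^2 = 0.49.
term1 = 0.49/0.2 = 2.45.
term2 = 0.49/0.8 = 0.6125.
chi^2 = 2.45 + 0.6125 = 3.0625

3.0625


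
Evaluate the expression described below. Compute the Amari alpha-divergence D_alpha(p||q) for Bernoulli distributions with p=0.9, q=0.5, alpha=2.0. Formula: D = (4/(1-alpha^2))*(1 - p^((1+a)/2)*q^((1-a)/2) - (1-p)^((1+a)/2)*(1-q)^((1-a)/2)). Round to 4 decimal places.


Amari alpha-divergence:
D = (4/(1-alpha^2))*(1 - p^((1+a)/2)*q^((1-a)/2) - (1-p)^((1+a)/2)*(1-q)^((1-a)/2)).
alpha = 2.0, p = 0.9, q = 0.5.
e1 = (1+alpha)/2 = 1.5, e2 = (1-alpha)/2 = -0.5.
t1 = p^e1 * q^e2 = 0.9^1.5 * 0.5^-0.5 = 1.207477.
t2 = (1-p)^e1 * (1-q)^e2 = 0.1^1.5 * 0.5^-0.5 = 0.044721.
4/(1-alpha^2) = -1.333333.
D = -1.333333*(1 - 1.207477 - 0.044721) = 0.3363

0.3363


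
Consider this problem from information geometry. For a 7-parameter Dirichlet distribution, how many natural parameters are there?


Exponential family dimension calculation:
Dirichlet with 7 components has 7 natural parameters.

7


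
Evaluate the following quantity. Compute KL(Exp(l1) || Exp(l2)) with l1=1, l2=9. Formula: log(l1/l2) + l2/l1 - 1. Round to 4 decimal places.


KL divergence for exponential family:
KL = log(l1/l2) + l2/l1 - 1.
log(1/9) = -2.197225.
9/1 = 9.0.
KL = -2.197225 + 9.0 - 1 = 5.8028

5.8028


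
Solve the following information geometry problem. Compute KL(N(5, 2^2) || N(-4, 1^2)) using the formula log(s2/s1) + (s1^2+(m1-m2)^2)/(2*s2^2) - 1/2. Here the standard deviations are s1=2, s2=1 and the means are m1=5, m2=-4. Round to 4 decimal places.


KL divergence between normal distributions:
KL = log(s2/s1) + (s1^2 + (m1-m2)^2)/(2*s2^2) - 1/2.
log(1/2) = -0.693147.
(2^2 + (5--4)^2)/(2*1^2) = (4 + 81)/2 = 42.5.
KL = -0.693147 + 42.5 - 0.5 = 41.3069

41.3069


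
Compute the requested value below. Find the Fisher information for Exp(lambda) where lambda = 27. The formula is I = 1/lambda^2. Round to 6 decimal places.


Fisher information for exponential: I(lambda) = 1/lambda^2.
lambda = 27, lambda^2 = 729.
I = 1/729 = 0.001372

0.001372


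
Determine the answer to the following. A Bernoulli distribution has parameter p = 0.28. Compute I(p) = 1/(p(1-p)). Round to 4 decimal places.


For Bernoulli(p), Fisher information is I(p) = 1/(p*(1-p)).
p = 0.28, 1-p = 0.72.
p*(1-p) = 0.2016.
I(p) = 1/0.2016 = 4.9603

4.9603


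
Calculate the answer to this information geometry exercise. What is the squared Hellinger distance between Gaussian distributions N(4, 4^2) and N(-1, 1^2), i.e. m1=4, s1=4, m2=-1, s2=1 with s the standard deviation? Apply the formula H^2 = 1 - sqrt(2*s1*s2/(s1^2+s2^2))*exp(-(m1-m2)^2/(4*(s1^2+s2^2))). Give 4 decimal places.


Squared Hellinger distance for Gaussians:
H^2 = 1 - sqrt(2*s1*s2/(s1^2+s2^2)) * exp(-(m1-m2)^2/(4*(s1^2+s2^2))).
s1^2 = 16, s2^2 = 1, s1^2+s2^2 = 17.
sqrt(2*4*1/(17)) = 0.685994.
(m1-m2)^2 = (5)^2 = 25.
exp(-25/(4*17)) = exp(-0.367647) = 0.692362.
H^2 = 1 - 0.685994*0.692362 = 0.5250

0.5250


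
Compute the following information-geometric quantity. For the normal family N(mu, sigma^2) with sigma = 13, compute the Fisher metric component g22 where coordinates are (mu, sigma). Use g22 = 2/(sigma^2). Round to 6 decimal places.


For the 2-parameter normal family, the Fisher metric has:
  g11 = 1/sigma^2, g22 = 2/sigma^2.
sigma = 13, sigma^2 = 169.
g22 = 0.011834

0.011834


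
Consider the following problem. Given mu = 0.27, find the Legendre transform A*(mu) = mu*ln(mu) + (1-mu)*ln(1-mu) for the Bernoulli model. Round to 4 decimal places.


Legendre transform for Bernoulli:
A*(mu) = mu*log(mu) + (1-mu)*log(1-mu).
mu = 0.27, 1-mu = 0.73.
mu*log(mu) = 0.27*log(0.27) = -0.35352.
(1-mu)*log(1-mu) = 0.73*log(0.73) = -0.229739.
A* = -0.35352 + -0.229739 = -0.5833

-0.5833


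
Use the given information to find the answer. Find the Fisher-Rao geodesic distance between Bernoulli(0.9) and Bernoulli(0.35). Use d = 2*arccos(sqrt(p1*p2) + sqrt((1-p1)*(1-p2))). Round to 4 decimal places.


Geodesic distance on Bernoulli manifold:
d(p1,p2) = 2*arccos(sqrt(p1*p2) + sqrt((1-p1)*(1-p2))).
sqrt(p1*p2) = sqrt(0.9*0.35) = 0.561249.
sqrt((1-p1)*(1-p2)) = sqrt(0.1*0.65) = 0.254951.
arg = 0.561249 + 0.254951 = 0.8162.
d = 2*arccos(0.8162) = 1.2320

1.2320


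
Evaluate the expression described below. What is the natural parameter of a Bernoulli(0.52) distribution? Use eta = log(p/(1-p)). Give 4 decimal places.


Natural parameter for Bernoulli: eta = log(p/(1-p)).
p = 0.52, 1-p = 0.48.
p/(1-p) = 1.083333.
eta = log(1.083333) = 0.0800

0.0800


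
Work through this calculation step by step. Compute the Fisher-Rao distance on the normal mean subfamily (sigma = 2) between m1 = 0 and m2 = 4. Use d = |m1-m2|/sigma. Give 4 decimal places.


On the fixed-variance normal subfamily, geodesic distance = |m1-m2|/sigma.
|0 - 4| = 4.
sigma = 2.
d = 4/2 = 2.0000

2.0000


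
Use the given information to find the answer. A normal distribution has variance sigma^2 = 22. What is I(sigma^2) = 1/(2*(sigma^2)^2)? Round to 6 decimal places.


Fisher information for variance: I(sigma^2) = 1/(2*sigma^4).
sigma^2 = 22, so sigma^4 = 484.
I = 1/(2*484) = 1/968 = 0.001033

0.001033


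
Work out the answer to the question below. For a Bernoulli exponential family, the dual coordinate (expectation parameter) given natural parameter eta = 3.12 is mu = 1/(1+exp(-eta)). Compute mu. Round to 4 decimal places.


Dual coordinate (expectation parameter) for Bernoulli:
mu = 1/(1+exp(-eta)).
eta = 3.12.
exp(-eta) = exp(-3.12) = 0.044157.
mu = 1/(1+0.044157) = 0.9577

0.9577


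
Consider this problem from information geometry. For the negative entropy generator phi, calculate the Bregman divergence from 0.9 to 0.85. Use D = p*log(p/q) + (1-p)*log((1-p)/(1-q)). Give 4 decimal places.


Bregman divergence with negative entropy generator:
D = p*log(p/q) + (1-p)*log((1-p)/(1-q)).
p = 0.9, q = 0.85.
p*log(p/q) = 0.9*log(0.9/0.85) = 0.051443.
(1-p)*log((1-p)/(1-q)) = 0.1*log(0.1/0.15) = -0.040547.
D = 0.051443 + -0.040547 = 0.0109

0.0109


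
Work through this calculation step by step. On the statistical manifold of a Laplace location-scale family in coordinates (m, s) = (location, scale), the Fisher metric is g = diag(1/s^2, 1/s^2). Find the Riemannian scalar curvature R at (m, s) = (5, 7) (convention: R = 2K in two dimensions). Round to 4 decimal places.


The metric has the form g = (A dm^2 + B ds^2)/s^2 with A = 1, B = 1.
Substitute u = sqrt(A/B)*m: g = B*(du^2 + ds^2)/s^2, i.e. B times the
Poincare upper half-plane metric, which has constant Gaussian curvature -1.
Scaling a 2D metric by a constant c divides the Gaussian curvature by c,
so K = -1/B = -1/(1) = -1.0000 everywhere (the point (m, s) = (5, 7) is irrelevant:
the curvature is constant).
Scalar curvature in dimension 2: R = 2K = -2/(1) = -2.0000.

-2.0000


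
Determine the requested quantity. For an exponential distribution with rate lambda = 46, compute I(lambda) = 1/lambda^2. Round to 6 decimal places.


Fisher information for exponential: I(lambda) = 1/lambda^2.
lambda = 46, lambda^2 = 2116.
I = 1/2116 = 0.000473

0.000473


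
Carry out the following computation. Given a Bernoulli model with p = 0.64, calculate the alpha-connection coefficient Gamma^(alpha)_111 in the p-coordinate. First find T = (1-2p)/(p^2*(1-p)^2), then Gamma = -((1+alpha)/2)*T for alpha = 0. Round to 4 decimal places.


Skewness (Amari-Chentsov) tensor: T = (1-2p)/(p^2*(1-p)^2).
p = 0.64, 1-2p = -0.28, p^2 = 0.4096, (1-p)^2 = 0.1296.
T = -0.28/(0.4096 * 0.1296) = -5.274643.
In the p-coordinate, Gamma^(alpha) = Gamma^(0) - (alpha/2)*T with Gamma^(0) = (1/2)*g'(p) = -T/2,
so Gamma^(alpha) = -((1+alpha)/2)*T.
alpha = 0, -(1+alpha)/2 = -0.5.
Gamma = -0.5 * -5.274643 = 2.6373

2.6373


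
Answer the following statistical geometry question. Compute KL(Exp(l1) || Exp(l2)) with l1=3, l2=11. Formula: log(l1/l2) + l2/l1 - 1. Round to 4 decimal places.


KL divergence for exponential family:
KL = log(l1/l2) + l2/l1 - 1.
log(3/11) = -1.299283.
11/3 = 3.666667.
KL = -1.299283 + 3.666667 - 1 = 1.3674

1.3674


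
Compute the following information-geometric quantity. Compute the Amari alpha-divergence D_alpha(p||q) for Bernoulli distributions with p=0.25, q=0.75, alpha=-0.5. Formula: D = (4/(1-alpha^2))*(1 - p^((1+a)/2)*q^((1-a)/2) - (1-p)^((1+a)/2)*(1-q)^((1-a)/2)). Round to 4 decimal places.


Amari alpha-divergence:
D = (4/(1-alpha^2))*(1 - p^((1+a)/2)*q^((1-a)/2) - (1-p)^((1+a)/2)*(1-q)^((1-a)/2)).
alpha = -0.5, p = 0.25, q = 0.75.
e1 = (1+alpha)/2 = 0.25, e2 = (1-alpha)/2 = 0.75.
t1 = p^e1 * q^e2 = 0.25^0.25 * 0.75^0.75 = 0.569877.
t2 = (1-p)^e1 * (1-q)^e2 = 0.75^0.25 * 0.25^0.75 = 0.329019.
4/(1-alpha^2) = 5.333333.
D = 5.333333*(1 - 0.569877 - 0.329019) = 0.5392

0.5392


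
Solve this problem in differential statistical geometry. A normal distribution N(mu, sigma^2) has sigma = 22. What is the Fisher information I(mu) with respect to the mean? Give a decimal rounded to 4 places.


The Fisher information for the mean of a normal distribution is I(mu) = 1/sigma^2.
sigma = 22, so sigma^2 = 484.
I(mu) = 1/484 = 0.0021

0.0021


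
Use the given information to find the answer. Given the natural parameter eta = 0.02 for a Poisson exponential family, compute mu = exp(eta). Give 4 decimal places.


Expectation parameter for Poisson exponential family:
mu = exp(eta).
eta = 0.02.
mu = exp(0.02) = 1.0202

1.0202


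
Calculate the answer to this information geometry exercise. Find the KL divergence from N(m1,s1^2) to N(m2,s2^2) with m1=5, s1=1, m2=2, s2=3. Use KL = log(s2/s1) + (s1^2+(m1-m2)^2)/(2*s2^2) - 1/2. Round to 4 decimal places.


KL divergence between normal distributions:
KL = log(s2/s1) + (s1^2 + (m1-m2)^2)/(2*s2^2) - 1/2.
log(3/1) = 1.098612.
(1^2 + (5-2)^2)/(2*3^2) = (1 + 9)/18 = 0.555556.
KL = 1.098612 + 0.555556 - 0.5 = 1.1542

1.1542


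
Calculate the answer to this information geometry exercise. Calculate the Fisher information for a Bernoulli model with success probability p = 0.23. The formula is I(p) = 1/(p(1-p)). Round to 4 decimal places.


For Bernoulli(p), Fisher information is I(p) = 1/(p*(1-p)).
p = 0.23, 1-p = 0.77.
p*(1-p) = 0.1771.
I(p) = 1/0.1771 = 5.6465

5.6465


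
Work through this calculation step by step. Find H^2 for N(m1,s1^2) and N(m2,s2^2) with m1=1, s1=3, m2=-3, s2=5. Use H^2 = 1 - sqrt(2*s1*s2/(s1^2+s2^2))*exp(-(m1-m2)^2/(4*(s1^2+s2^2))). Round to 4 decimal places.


Squared Hellinger distance for Gaussians:
H^2 = 1 - sqrt(2*s1*s2/(s1^2+s2^2)) * exp(-(m1-m2)^2/(4*(s1^2+s2^2))).
s1^2 = 9, s2^2 = 25, s1^2+s2^2 = 34.
sqrt(2*3*5/(34)) = 0.939336.
(m1-m2)^2 = (4)^2 = 16.
exp(-16/(4*34)) = exp(-0.117647) = 0.88901.
H^2 = 1 - 0.939336*0.88901 = 0.1649

0.1649


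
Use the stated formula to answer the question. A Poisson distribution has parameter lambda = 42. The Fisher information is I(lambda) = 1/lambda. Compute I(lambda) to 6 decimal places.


Fisher information for Poisson: I(lambda) = 1/lambda.
lambda = 42.
I(lambda) = 1/42 = 0.023810

0.023810


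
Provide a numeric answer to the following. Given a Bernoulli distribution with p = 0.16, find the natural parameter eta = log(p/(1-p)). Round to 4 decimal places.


Natural parameter for Bernoulli: eta = log(p/(1-p)).
p = 0.16, 1-p = 0.84.
p/(1-p) = 0.190476.
eta = log(0.190476) = -1.6582

-1.6582


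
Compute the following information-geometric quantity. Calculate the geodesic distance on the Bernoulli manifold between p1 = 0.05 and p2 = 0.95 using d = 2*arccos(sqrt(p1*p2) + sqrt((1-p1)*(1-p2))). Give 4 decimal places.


Geodesic distance on Bernoulli manifold:
d(p1,p2) = 2*arccos(sqrt(p1*p2) + sqrt((1-p1)*(1-p2))).
sqrt(p1*p2) = sqrt(0.05*0.95) = 0.217945.
sqrt((1-p1)*(1-p2)) = sqrt(0.95*0.05) = 0.217945.
arg = 0.217945 + 0.217945 = 0.43589.
d = 2*arccos(0.43589) = 2.2395

2.2395


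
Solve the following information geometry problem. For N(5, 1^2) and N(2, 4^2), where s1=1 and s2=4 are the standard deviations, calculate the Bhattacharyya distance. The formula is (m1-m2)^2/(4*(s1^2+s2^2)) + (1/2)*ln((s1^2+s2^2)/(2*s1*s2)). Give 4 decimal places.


Bhattacharyya distance between two Gaussians:
DB = (m1-m2)^2/(4*(s1^2+s2^2)) + (1/2)*ln((s1^2+s2^2)/(2*s1*s2)).
(m1-m2)^2 = (3)^2 = 9.
s1^2+s2^2 = 1 + 16 = 17.
term1 = 9/68 = 0.132353.
term2 = 0.5*ln(17/8.0) = 0.376886.
DB = 0.132353 + 0.376886 = 0.5092

0.5092


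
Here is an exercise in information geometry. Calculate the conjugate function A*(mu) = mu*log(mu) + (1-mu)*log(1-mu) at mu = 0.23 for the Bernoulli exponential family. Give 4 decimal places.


Legendre transform for Bernoulli:
A*(mu) = mu*log(mu) + (1-mu)*log(1-mu).
mu = 0.23, 1-mu = 0.77.
mu*log(mu) = 0.23*log(0.23) = -0.338025.
(1-mu)*log(1-mu) = 0.77*log(0.77) = -0.201251.
A* = -0.338025 + -0.201251 = -0.5393

-0.5393


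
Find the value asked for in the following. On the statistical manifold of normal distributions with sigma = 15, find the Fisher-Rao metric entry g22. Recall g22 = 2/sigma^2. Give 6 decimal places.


For the 2-parameter normal family, the Fisher metric has:
  g11 = 1/sigma^2, g22 = 2/sigma^2.
sigma = 15, sigma^2 = 225.
g22 = 0.008889

0.008889


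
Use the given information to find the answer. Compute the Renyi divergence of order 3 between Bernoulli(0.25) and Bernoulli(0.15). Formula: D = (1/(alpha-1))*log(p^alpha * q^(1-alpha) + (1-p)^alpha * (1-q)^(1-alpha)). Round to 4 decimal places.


Renyi divergence of order alpha between Bernoulli distributions:
D = (1/(alpha-1))*log(p^alpha * q^(1-alpha) + (1-p)^alpha * (1-q)^(1-alpha)).
alpha = 3, p = 0.25, q = 0.15.
p^alpha * q^(1-alpha) = 0.25^3 * 0.15^-2 = 0.694444.
(1-p)^alpha * (1-q)^(1-alpha) = 0.75^3 * 0.85^-2 = 0.58391.
sum = 0.694444 + 0.58391 = 1.278354.
D = (1/2)*log(1.278354) = 0.1228

0.1228


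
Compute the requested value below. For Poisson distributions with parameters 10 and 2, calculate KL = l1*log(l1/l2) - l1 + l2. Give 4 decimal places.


KL divergence for Poisson:
KL = l1*log(l1/l2) - l1 + l2.
l1 = 10, l2 = 2.
log(10/2) = 1.609438.
l1*log(l1/l2) = 10 * 1.609438 = 16.094379.
KL = 16.094379 - 10 + 2 = 8.0944

8.0944


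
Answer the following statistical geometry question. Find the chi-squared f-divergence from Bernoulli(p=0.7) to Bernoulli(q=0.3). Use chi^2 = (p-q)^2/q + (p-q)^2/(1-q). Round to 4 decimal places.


Chi-squared divergence between Bernoulli distributions:
chi^2 = (p-q)^2/q + (p-q)^2/(1-q).
p = 0.7, q = 0.3, p-q = 0.4.
(p-q)^2 = 0.16.
term1 = 0.16/0.3 = 0.533333.
term2 = 0.16/0.7 = 0.228571.
chi^2 = 0.533333 + 0.228571 = 0.7619

0.7619


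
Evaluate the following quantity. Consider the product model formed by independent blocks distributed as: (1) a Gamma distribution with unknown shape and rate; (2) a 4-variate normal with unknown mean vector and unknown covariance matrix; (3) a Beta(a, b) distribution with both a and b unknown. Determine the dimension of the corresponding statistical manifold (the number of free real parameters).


The dimension of a statistical manifold equals the number of free
(independent) real parameters of the model. For a product of independent
blocks the parameter counts add.
- Gamma (shape, rate): 2.
- 4-variate normal: 4 (mean) + 4*5/2 = 10 (symmetric covariance) = 14.
- Beta (a, b): 2.
Total = 2 + 14 + 2 = 18.
Dimension = 18

18


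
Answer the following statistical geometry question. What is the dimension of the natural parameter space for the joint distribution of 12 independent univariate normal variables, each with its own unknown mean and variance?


Exponential family dimension calculation:
Each univariate normal has two natural parameters (mu/sigma^2 and -1/(2 sigma^2)).
With 12 independent components, dim = 2 * 12 = 24.

24


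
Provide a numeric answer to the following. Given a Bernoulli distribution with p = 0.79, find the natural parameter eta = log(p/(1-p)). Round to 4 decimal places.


Natural parameter for Bernoulli: eta = log(p/(1-p)).
p = 0.79, 1-p = 0.21.
p/(1-p) = 3.761905.
eta = log(3.761905) = 1.3249

1.3249


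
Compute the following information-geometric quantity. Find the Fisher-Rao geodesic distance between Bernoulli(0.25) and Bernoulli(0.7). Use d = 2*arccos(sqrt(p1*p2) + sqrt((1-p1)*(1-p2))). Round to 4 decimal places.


Geodesic distance on Bernoulli manifold:
d(p1,p2) = 2*arccos(sqrt(p1*p2) + sqrt((1-p1)*(1-p2))).
sqrt(p1*p2) = sqrt(0.25*0.7) = 0.41833.
sqrt((1-p1)*(1-p2)) = sqrt(0.75*0.3) = 0.474342.
arg = 0.41833 + 0.474342 = 0.892672.
d = 2*arccos(0.892672) = 0.9351

0.9351


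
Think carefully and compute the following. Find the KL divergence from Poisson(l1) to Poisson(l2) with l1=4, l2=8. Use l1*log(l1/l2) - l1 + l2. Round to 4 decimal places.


KL divergence for Poisson:
KL = l1*log(l1/l2) - l1 + l2.
l1 = 4, l2 = 8.
log(4/8) = -0.693147.
l1*log(l1/l2) = 4 * -0.693147 = -2.772589.
KL = -2.772589 - 4 + 8 = 1.2274

1.2274


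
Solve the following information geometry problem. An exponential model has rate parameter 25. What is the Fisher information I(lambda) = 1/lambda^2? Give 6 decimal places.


Fisher information for exponential: I(lambda) = 1/lambda^2.
lambda = 25, lambda^2 = 625.
I = 1/625 = 0.001600

0.001600


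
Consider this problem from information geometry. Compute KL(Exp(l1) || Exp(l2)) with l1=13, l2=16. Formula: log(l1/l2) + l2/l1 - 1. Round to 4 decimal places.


KL divergence for exponential family:
KL = log(l1/l2) + l2/l1 - 1.
log(13/16) = -0.207639.
16/13 = 1.230769.
KL = -0.207639 + 1.230769 - 1 = 0.0231

0.0231


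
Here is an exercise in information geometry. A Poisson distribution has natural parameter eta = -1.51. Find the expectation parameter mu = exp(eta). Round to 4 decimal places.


Expectation parameter for Poisson exponential family:
mu = exp(eta).
eta = -1.51.
mu = exp(-1.51) = 0.2209

0.2209


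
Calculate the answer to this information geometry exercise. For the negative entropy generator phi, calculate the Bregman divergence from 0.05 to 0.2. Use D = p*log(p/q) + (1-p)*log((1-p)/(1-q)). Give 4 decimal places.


Bregman divergence with negative entropy generator:
D = p*log(p/q) + (1-p)*log((1-p)/(1-q)).
p = 0.05, q = 0.2.
p*log(p/q) = 0.05*log(0.05/0.2) = -0.069315.
(1-p)*log((1-p)/(1-q)) = 0.95*log(0.95/0.8) = 0.163258.
D = -0.069315 + 0.163258 = 0.0939

0.0939


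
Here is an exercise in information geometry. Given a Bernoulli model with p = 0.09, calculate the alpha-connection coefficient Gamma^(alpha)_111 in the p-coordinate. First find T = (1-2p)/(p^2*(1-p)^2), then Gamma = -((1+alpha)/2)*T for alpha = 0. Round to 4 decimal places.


Skewness (Amari-Chentsov) tensor: T = (1-2p)/(p^2*(1-p)^2).
p = 0.09, 1-2p = 0.82, p^2 = 0.0081, (1-p)^2 = 0.8281.
T = 0.82/(0.0081 * 0.8281) = 122.249206.
In the p-coordinate, Gamma^(alpha) = Gamma^(0) - (alpha/2)*T with Gamma^(0) = (1/2)*g'(p) = -T/2,
so Gamma^(alpha) = -((1+alpha)/2)*T.
alpha = 0, -(1+alpha)/2 = -0.5.
Gamma = -0.5 * 122.249206 = -61.1246

-61.1246


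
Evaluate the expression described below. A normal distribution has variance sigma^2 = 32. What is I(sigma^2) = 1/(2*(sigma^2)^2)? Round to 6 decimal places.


Fisher information for variance: I(sigma^2) = 1/(2*sigma^4).
sigma^2 = 32, so sigma^4 = 1024.
I = 1/(2*1024) = 1/2048 = 0.000488

0.000488


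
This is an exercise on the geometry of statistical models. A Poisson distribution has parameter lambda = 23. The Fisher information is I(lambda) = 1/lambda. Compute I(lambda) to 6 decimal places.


Fisher information for Poisson: I(lambda) = 1/lambda.
lambda = 23.
I(lambda) = 1/23 = 0.043478

0.043478


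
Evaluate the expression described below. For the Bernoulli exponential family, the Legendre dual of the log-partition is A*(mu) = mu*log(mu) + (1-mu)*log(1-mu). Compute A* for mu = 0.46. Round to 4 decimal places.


Legendre transform for Bernoulli:
A*(mu) = mu*log(mu) + (1-mu)*log(1-mu).
mu = 0.46, 1-mu = 0.54.
mu*log(mu) = 0.46*log(0.46) = -0.357203.
(1-mu)*log(1-mu) = 0.54*log(0.54) = -0.332741.
A* = -0.357203 + -0.332741 = -0.6899

-0.6899


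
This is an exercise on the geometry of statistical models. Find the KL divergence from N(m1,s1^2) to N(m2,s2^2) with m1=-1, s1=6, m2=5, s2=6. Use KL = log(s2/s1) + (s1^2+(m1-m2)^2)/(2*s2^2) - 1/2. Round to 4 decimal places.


KL divergence between normal distributions:
KL = log(s2/s1) + (s1^2 + (m1-m2)^2)/(2*s2^2) - 1/2.
log(6/6) = 0.0.
(6^2 + (-1-5)^2)/(2*6^2) = (36 + 36)/72 = 1.0.
KL = 0.0 + 1.0 - 0.5 = 0.5000

0.5000


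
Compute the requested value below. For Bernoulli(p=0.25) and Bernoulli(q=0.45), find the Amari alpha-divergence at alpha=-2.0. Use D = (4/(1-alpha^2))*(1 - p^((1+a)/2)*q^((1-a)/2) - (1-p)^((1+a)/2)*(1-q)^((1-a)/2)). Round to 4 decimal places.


Amari alpha-divergence:
D = (4/(1-alpha^2))*(1 - p^((1+a)/2)*q^((1-a)/2) - (1-p)^((1+a)/2)*(1-q)^((1-a)/2)).
alpha = -2.0, p = 0.25, q = 0.45.
e1 = (1+alpha)/2 = -0.5, e2 = (1-alpha)/2 = 1.5.
t1 = p^e1 * q^e2 = 0.25^-0.5 * 0.45^1.5 = 0.603738.
t2 = (1-p)^e1 * (1-q)^e2 = 0.75^-0.5 * 0.55^1.5 = 0.470992.
4/(1-alpha^2) = -1.333333.
D = -1.333333*(1 - 0.603738 - 0.470992) = 0.0996

0.0996


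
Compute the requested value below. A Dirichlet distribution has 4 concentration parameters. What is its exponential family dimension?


Exponential family dimension calculation:
Dirichlet with 4 components has 4 natural parameters.

4


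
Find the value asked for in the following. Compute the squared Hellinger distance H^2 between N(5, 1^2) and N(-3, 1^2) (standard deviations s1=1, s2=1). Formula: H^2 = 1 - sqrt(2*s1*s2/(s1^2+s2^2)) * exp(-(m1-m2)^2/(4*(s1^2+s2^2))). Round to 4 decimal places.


Squared Hellinger distance for Gaussians:
H^2 = 1 - sqrt(2*s1*s2/(s1^2+s2^2)) * exp(-(m1-m2)^2/(4*(s1^2+s2^2))).
s1^2 = 1, s2^2 = 1, s1^2+s2^2 = 2.
sqrt(2*1*1/(2)) = 1.0.
(m1-m2)^2 = (8)^2 = 64.
exp(-64/(4*2)) = exp(-8.0) = 0.000335.
H^2 = 1 - 1.0*0.000335 = 0.9997

0.9997


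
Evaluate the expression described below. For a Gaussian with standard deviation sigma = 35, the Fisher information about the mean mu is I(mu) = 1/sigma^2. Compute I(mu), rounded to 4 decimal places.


The Fisher information for the mean of a normal distribution is I(mu) = 1/sigma^2.
sigma = 35, so sigma^2 = 1225.
I(mu) = 1/1225 = 0.0008

0.0008


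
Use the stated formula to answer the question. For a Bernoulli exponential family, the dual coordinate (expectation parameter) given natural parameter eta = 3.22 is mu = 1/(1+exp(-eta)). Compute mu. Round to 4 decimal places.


Dual coordinate (expectation parameter) for Bernoulli:
mu = 1/(1+exp(-eta)).
eta = 3.22.
exp(-eta) = exp(-3.22) = 0.039955.
mu = 1/(1+0.039955) = 0.9616

0.9616
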